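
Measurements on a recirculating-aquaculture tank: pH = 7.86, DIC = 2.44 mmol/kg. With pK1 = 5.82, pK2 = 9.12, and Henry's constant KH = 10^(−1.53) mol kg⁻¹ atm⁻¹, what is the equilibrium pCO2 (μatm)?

α₀ = 1 / (1 + K1/[H⁺] + K1K2/[H⁺]²) = 1 / (1 + 10^+2.04 + 10^+0.78)
   = 1 / (1 + 109.65 + 6.0256) = 1/116.67 = 0.008571
[CO2*] = α₀ × DIC = 0.008571 × 2.44 = 0.02091 mmol/kg
pCO2 = [CO2*]/KH = 2.091×10^-5 / 2.951×10^-2 = 709 μatm

pCO2 = 709 μatm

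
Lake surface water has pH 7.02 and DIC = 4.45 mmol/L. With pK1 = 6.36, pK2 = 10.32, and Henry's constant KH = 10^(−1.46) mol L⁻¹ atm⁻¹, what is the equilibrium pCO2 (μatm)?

pCO2 = 2.30×10^4 μatm

α₀ = 1 / (1 + K1/[H⁺] + K1K2/[H⁺]²) = 1 / (1 + 10^+0.66 + 10^-2.64)
   = 1 / (1 + 4.5709 + 0.0022909) = 1/5.5732 = 0.1794
[CO2*] = α₀ × DIC = 0.1794 × 4.45 = 0.7985 mmol/L
pCO2 = [CO2*]/KH = 7.985×10^-4 / 3.467×10^-2 = 2.30×10^4 μatm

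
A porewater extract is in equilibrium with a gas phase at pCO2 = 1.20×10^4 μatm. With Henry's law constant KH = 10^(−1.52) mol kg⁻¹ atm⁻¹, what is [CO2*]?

[CO2*] = 362 μmol/kg

KH = 10^(−1.52) = 3.020×10^-2 mol kg⁻¹ atm⁻¹
[CO2*] = KH · pCO2 = 3.020×10^-2 × 1.20×10^4×10^-6 atm = 3.62×10^-4 mol/kg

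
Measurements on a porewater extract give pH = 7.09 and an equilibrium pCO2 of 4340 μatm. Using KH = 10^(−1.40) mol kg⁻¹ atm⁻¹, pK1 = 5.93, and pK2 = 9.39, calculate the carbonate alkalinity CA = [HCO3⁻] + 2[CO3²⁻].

[CO2*] = KH · pCO2 = 10^(−1.40) × 4340×10^-6 = 1.728×10^-4 mol/kg
α₀ = 1/(1 + K1/[H⁺] + K1K2/[H⁺]²) = 1/(1 + 10^+1.16 + 10^-1.14) = 0.06440
DIC = [CO2*]/α₀ = 1.728×10^-4 / 0.06440 = 2.683 mmol/kg
CA = (α₁ + 2α₂)·DIC = (0.9309 + 2×0.004666) × 2.683 = 2.52 mmol/kg

CA = 2.52 mmol/kg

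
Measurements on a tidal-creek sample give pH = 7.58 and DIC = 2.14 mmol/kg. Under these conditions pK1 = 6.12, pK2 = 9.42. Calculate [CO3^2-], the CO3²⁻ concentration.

α₂ = 1 / (1 + [H⁺]/K2 + [H⁺]²/(K1K2)) = 1 / (1 + 10^+1.84 + 10^+0.38)
   = 1 / (1 + 69.183 + 2.3988) = 1/72.582 = 0.01378
[CO3²⁻] = α₂ × DIC = 0.01378 × 2.14 = 0.0295 mmol/kg

[CO3²⁻] = 0.0295 mmol/kg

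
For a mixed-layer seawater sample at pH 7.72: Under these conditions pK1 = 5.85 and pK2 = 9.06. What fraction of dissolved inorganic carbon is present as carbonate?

α₂ = 0.0432

α₂ = 1 / (1 + [H⁺]/K2 + [H⁺]²/(K1K2)) = 1 / (1 + 10^+1.34 + 10^-0.53)
   = 1 / (1 + 21.878 + 0.29512) = 1/23.173 = 0.04315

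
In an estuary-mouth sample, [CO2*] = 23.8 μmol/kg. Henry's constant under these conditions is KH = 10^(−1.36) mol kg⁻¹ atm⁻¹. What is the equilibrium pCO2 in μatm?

pCO2 = 545 μatm

KH = 10^(−1.36) = 4.365×10^-2 mol kg⁻¹ atm⁻¹
pCO2 = [CO2*]/KH = 23.8×10^-6 / 4.365×10^-2 = 5.45×10^-4 atm = 545 μatm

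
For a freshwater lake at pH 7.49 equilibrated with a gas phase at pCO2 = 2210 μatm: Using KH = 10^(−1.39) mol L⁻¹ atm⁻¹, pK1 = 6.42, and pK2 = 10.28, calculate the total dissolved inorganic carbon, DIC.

DIC = 1.15 mmol/L

[CO2*] = KH · pCO2 = 10^(−1.39) × 2210×10^-6 = 9.003×10^-5 mol/L
α₀ = 1/(1 + K1/[H⁺] + K1K2/[H⁺]²) = 1/(1 + 10^+1.07 + 10^-1.72) = 0.07832
DIC = [CO2*]/α₀ = 9.003×10^-5 / 0.07832 = 1.15 mmol/L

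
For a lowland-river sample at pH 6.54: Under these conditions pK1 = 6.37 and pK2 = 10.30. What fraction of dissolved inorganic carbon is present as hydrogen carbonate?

α₁ = 0.597

α₁ = 1 / (1 + [H⁺]/K1 + K2/[H⁺]) = 1 / (1 + 10^-0.17 + 10^-3.76)
   = 1 / (1 + 0.67608 + 0.00017378) = 1/1.6763 = 0.5966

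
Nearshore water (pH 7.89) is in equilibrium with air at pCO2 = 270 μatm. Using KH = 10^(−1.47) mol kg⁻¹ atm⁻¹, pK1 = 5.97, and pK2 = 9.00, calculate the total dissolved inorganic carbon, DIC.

DIC = 0.829 mmol/kg

[CO2*] = KH · pCO2 = 10^(−1.47) × 270×10^-6 = 9.149×10^-6 mol/kg
α₀ = 1/(1 + K1/[H⁺] + K1K2/[H⁺]²) = 1/(1 + 10^+1.92 + 10^+0.81) = 0.01103
DIC = [CO2*]/α₀ = 9.149×10^-6 / 0.01103 = 0.829 mmol/kg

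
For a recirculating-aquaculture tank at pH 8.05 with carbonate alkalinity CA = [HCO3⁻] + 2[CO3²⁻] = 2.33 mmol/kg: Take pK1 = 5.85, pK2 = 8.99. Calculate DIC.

CA = [HCO3⁻] + 2[CO3²⁻] = (α₁ + 2α₂)·DIC
At pH 8.05: [H⁺]/K1 = 10^-2.20 = 0.0063096, K2/[H⁺] = 10^-0.94 = 0.11482
α₁ = 1/(1 + 0.0063096 + 0.11482) = 1/1.1211 = 0.8920; α₂ = α₁·K2/[H⁺] = 0.1024
α₁ + 2α₂ = 1.0968
DIC = CA / (α₁ + 2α₂) = 2.33 / 1.0968 = 2.12 mmol/kg

DIC = 2.12 mmol/kg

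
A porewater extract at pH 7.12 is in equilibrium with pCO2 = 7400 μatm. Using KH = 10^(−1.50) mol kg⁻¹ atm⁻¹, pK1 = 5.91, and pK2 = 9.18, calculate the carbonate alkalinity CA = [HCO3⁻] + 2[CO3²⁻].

[CO2*] = KH · pCO2 = 10^(−1.50) × 7400×10^-6 = 2.340×10^-4 mol/kg
α₀ = 1/(1 + K1/[H⁺] + K1K2/[H⁺]²) = 1/(1 + 10^+1.21 + 10^-0.85) = 0.05761
DIC = [CO2*]/α₀ = 2.340×10^-4 / 0.05761 = 4.062 mmol/kg
CA = (α₁ + 2α₂)·DIC = (0.9343 + 2×0.008137) × 4.062 = 3.86 mmol/kg

CA = 3.86 mmol/kg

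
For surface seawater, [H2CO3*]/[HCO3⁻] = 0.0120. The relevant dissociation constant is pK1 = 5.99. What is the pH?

pH = 7.91

From K1 = [H⁺][HCO3⁻]/[H2CO3*]:  pH = pK1 − log₁₀([H2CO3*]/[HCO3⁻])
log₁₀(0.0120) = -1.921
pH = 5.99 − (-1.921) = 7.91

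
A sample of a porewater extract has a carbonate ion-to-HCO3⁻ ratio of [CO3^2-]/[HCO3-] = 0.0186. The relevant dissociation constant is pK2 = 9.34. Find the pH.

From K2 = [H⁺][CO3^2-]/[HCO3-]:  pH = pK2 + log₁₀([CO3^2-]/[HCO3-])
log₁₀(0.0186) = -1.730
pH = 9.34 + (-1.730) = 7.61

pH = 7.61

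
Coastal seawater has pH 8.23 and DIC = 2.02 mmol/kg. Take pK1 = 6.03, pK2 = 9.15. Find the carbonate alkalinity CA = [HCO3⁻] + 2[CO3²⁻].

CA = [HCO3⁻] + 2[CO3²⁻] = (α₁ + 2α₂)·DIC
At pH 8.23: [H⁺]/K1 = 10^-2.20 = 0.0063096, K2/[H⁺] = 10^-0.92 = 0.12023
α₁ = 1/(1 + 0.0063096 + 0.12023) = 1/1.1265 = 0.8877; α₂ = α₁·K2/[H⁺] = 0.1067
α₁ + 2α₂ = 1.1011
CA = 1.1011 × 2.02 = 2.22 mmol/kg

CA = 2.22 mmol/kg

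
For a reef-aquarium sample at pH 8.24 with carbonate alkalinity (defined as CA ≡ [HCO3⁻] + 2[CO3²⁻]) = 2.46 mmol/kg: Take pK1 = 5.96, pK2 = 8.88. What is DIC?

DIC = 2.08 mmol/kg

CA = [HCO3⁻] + 2[CO3²⁻] = (α₁ + 2α₂)·DIC
At pH 8.24: [H⁺]/K1 = 10^-2.28 = 0.0052481, K2/[H⁺] = 10^-0.64 = 0.22909
α₁ = 1/(1 + 0.0052481 + 0.22909) = 1/1.2343 = 0.8102; α₂ = α₁·K2/[H⁺] = 0.1856
α₁ + 2α₂ = 1.1813
DIC = CA / (α₁ + 2α₂) = 2.46 / 1.1813 = 2.08 mmol/kg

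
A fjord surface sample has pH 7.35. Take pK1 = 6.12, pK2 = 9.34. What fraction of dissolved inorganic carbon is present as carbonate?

α₂ = 1 / (1 + [H⁺]/K2 + [H⁺]²/(K1K2)) = 1 / (1 + 10^+1.99 + 10^+0.76)
   = 1 / (1 + 97.724 + 5.7544) = 1/104.48 = 0.009571

α₂ = 0.00957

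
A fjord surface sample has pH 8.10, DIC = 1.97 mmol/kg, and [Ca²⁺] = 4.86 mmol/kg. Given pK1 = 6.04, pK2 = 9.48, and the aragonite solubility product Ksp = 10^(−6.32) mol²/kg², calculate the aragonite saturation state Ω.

Ω = 0.794

α₂ = 1 / (1 + [H⁺]/K2 + [H⁺]²/(K1K2)) = 1 / (1 + 10^+1.38 + 10^-0.68)
   = 1 / (1 + 23.988 + 0.20893) = 1/25.197 = 0.03969
[CO3²⁻] = α₂ × DIC = 0.03969 × 1.97 = 0.07818 mmol/kg
Ksp = 10^(−6.32) = 4.786×10^-7
Ω = [Ca²⁺][CO3²⁻]/Ksp = (4.86×10^-3)(7.818×10^-5) / 4.786×10^-7 = 0.794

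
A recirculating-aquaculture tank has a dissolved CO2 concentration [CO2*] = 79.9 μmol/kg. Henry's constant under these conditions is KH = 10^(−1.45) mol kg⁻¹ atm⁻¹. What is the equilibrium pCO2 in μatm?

pCO2 = 2250 μatm

KH = 10^(−1.45) = 3.548×10^-2 mol kg⁻¹ atm⁻¹
pCO2 = [CO2*]/KH = 79.9×10^-6 / 3.548×10^-2 = 2.25×10^-3 atm = 2250 μatm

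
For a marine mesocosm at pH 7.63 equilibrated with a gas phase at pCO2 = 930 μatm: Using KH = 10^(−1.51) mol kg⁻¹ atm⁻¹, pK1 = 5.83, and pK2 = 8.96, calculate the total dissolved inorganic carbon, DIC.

[CO2*] = KH · pCO2 = 10^(−1.51) × 930×10^-6 = 2.874×10^-5 mol/kg
α₀ = 1/(1 + K1/[H⁺] + K1K2/[H⁺]²) = 1/(1 + 10^+1.80 + 10^+0.47) = 0.01491
DIC = [CO2*]/α₀ = 2.874×10^-5 / 0.01491 = 1.93 mmol/kg

DIC = 1.93 mmol/kg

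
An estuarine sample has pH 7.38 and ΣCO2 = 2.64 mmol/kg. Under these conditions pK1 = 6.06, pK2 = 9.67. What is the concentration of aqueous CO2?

α₀ = 1 / (1 + K1/[H⁺] + K1K2/[H⁺]²) = 1 / (1 + 10^+1.32 + 10^-0.97)
   = 1 / (1 + 20.893 + 0.10715) = 1/22.000 = 0.04545
[CO2*] = α₀ × DIC = 0.04545 × 2.64 = 0.120 mmol/kg

[CO2*] = 0.120 mmol/kg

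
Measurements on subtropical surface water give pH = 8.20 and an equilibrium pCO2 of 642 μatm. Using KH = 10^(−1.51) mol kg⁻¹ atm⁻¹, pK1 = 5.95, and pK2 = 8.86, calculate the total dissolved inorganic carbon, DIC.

DIC = 4.32 mmol/kg

[CO2*] = KH · pCO2 = 10^(−1.51) × 642×10^-6 = 1.984×10^-5 mol/kg
α₀ = 1/(1 + K1/[H⁺] + K1K2/[H⁺]²) = 1/(1 + 10^+2.25 + 10^+1.59) = 0.004593
DIC = [CO2*]/α₀ = 1.984×10^-5 / 0.004593 = 4.32 mmol/kg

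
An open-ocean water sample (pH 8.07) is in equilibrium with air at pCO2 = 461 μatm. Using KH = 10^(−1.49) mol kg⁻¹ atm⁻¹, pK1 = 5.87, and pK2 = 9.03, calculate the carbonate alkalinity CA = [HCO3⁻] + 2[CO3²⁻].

[CO2*] = KH · pCO2 = 10^(−1.49) × 461×10^-6 = 1.492×10^-5 mol/kg
α₀ = 1/(1 + K1/[H⁺] + K1K2/[H⁺]²) = 1/(1 + 10^+2.20 + 10^+1.24) = 0.005654
DIC = [CO2*]/α₀ = 1.492×10^-5 / 0.005654 = 2.638 mmol/kg
CA = (α₁ + 2α₂)·DIC = (0.8961 + 2×0.09825) × 2.638 = 2.88 mmol/kg

CA = 2.88 mmol/kg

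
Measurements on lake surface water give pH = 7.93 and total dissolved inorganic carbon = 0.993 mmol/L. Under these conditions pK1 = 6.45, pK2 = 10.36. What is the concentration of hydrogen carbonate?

α₁ = 1 / (1 + [H⁺]/K1 + K2/[H⁺]) = 1 / (1 + 10^-1.48 + 10^-2.43)
   = 1 / (1 + 0.033113 + 0.0037154) = 1/1.0368 = 0.9645
[HCO3⁻] = α₁ × DIC = 0.9645 × 0.993 = 0.958 mmol/L

[HCO3⁻] = 0.958 mmol/L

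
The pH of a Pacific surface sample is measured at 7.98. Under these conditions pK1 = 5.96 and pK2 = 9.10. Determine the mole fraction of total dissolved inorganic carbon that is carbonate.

α₂ = 1 / (1 + [H⁺]/K2 + [H⁺]²/(K1K2)) = 1 / (1 + 10^+1.12 + 10^-0.90)
   = 1 / (1 + 13.183 + 0.12589) = 1/14.308 = 0.06989

α₂ = 0.0699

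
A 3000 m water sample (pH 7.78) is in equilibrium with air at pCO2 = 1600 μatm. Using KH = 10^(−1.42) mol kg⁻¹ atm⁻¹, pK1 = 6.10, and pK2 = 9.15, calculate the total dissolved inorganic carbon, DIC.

DIC = 3.10 mmol/kg

[CO2*] = KH · pCO2 = 10^(−1.42) × 1600×10^-6 = 6.083×10^-5 mol/kg
α₀ = 1/(1 + K1/[H⁺] + K1K2/[H⁺]²) = 1/(1 + 10^+1.68 + 10^+0.31) = 0.01964
DIC = [CO2*]/α₀ = 6.083×10^-5 / 0.01964 = 3.10 mmol/kg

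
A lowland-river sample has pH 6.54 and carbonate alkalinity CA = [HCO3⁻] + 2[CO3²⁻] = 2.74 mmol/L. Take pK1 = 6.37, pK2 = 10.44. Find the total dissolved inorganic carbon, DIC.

DIC = 4.59 mmol/L

CA = [HCO3⁻] + 2[CO3²⁻] = (α₁ + 2α₂)·DIC
At pH 6.54: [H⁺]/K1 = 10^-0.17 = 0.67608, K2/[H⁺] = 10^-3.90 = 0.00012589
α₁ = 1/(1 + 0.67608 + 0.00012589) = 1/1.6762 = 0.5966; α₂ = α₁·K2/[H⁺] = 7.511×10^-5
α₁ + 2α₂ = 0.5967
DIC = CA / (α₁ + 2α₂) = 2.74 / 0.5967 = 4.59 mmol/L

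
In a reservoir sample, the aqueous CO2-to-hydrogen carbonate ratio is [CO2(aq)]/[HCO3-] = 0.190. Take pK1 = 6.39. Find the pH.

pH = 7.11

From K1 = [H⁺][HCO3-]/[CO2(aq)]:  pH = pK1 − log₁₀([CO2(aq)]/[HCO3-])
log₁₀(0.190) = -0.721
pH = 6.39 − (-0.721) = 7.11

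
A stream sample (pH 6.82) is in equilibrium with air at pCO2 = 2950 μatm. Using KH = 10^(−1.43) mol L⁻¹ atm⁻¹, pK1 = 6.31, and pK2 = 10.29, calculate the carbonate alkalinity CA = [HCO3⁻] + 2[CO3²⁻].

[CO2*] = KH · pCO2 = 10^(−1.43) × 2950×10^-6 = 1.096×10^-4 mol/L
α₀ = 1/(1 + K1/[H⁺] + K1K2/[H⁺]²) = 1/(1 + 10^+0.51 + 10^-2.96) = 0.2360
DIC = [CO2*]/α₀ = 1.096×10^-4 / 0.2360 = 0.4644 mmol/L
CA = (α₁ + 2α₂)·DIC = (0.7637 + 2×0.0002588) × 0.4644 = 0.355 mmol/L

CA = 0.355 mmol/L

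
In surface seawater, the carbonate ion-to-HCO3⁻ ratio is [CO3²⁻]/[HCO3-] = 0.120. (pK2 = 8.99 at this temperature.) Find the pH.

From K2 = [H⁺][CO3²⁻]/[HCO3-]:  pH = pK2 + log₁₀([CO3²⁻]/[HCO3-])
log₁₀(0.120) = -0.921
pH = 8.99 + (-0.921) = 8.07

pH = 8.07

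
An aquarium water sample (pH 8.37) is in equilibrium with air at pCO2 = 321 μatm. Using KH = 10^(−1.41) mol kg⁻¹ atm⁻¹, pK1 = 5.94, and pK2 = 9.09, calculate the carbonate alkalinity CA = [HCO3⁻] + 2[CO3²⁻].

CA = 4.64 mmol/kg

[CO2*] = KH · pCO2 = 10^(−1.41) × 321×10^-6 = 1.249×10^-5 mol/kg
α₀ = 1/(1 + K1/[H⁺] + K1K2/[H⁺]²) = 1/(1 + 10^+2.43 + 10^+1.71) = 0.003111
DIC = [CO2*]/α₀ = 1.249×10^-5 / 0.003111 = 4.014 mmol/kg
CA = (α₁ + 2α₂)·DIC = (0.8373 + 2×0.1596) × 4.014 = 4.64 mmol/kg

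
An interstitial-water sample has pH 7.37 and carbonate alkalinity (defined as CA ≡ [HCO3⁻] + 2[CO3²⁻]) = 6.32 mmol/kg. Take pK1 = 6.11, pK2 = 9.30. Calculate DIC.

DIC = 6.59 mmol/kg

CA = [HCO3⁻] + 2[CO3²⁻] = (α₁ + 2α₂)·DIC
At pH 7.37: [H⁺]/K1 = 10^-1.26 = 0.054954, K2/[H⁺] = 10^-1.93 = 0.011749
α₁ = 1/(1 + 0.054954 + 0.011749) = 1/1.0667 = 0.9375; α₂ = α₁·K2/[H⁺] = 0.01101
α₁ + 2α₂ = 0.9595
DIC = CA / (α₁ + 2α₂) = 6.32 / 0.9595 = 6.59 mmol/kg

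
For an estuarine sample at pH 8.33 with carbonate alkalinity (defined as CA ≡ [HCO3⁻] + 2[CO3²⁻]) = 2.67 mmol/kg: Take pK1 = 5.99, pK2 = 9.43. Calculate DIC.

DIC = 2.50 mmol/kg

CA = [HCO3⁻] + 2[CO3²⁻] = (α₁ + 2α₂)·DIC
At pH 8.33: [H⁺]/K1 = 10^-2.34 = 0.0045709, K2/[H⁺] = 10^-1.10 = 0.079433
α₁ = 1/(1 + 0.0045709 + 0.079433) = 1/1.0840 = 0.9225; α₂ = α₁·K2/[H⁺] = 0.07328
α₁ + 2α₂ = 1.0691
DIC = CA / (α₁ + 2α₂) = 2.67 / 1.0691 = 2.50 mmol/kg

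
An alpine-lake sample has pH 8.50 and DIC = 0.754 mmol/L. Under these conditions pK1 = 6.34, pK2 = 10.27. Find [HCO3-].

α₁ = 1 / (1 + [H⁺]/K1 + K2/[H⁺]) = 1 / (1 + 10^-2.16 + 10^-1.77)
   = 1 / (1 + 0.0069183 + 0.016982) = 1/1.0239 = 0.9767
[HCO3⁻] = α₁ × DIC = 0.9767 × 0.754 = 0.736 mmol/L

[HCO3⁻] = 0.736 mmol/L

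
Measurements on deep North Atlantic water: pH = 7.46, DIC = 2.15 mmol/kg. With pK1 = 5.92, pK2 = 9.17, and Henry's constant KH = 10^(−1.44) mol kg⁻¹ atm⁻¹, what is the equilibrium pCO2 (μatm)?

α₀ = 1 / (1 + K1/[H⁺] + K1K2/[H⁺]²) = 1 / (1 + 10^+1.54 + 10^-0.17)
   = 1 / (1 + 34.674 + 0.67608) = 1/36.350 = 0.02751
[CO2*] = α₀ × DIC = 0.02751 × 2.15 = 0.05915 mmol/kg
pCO2 = [CO2*]/KH = 5.915×10^-5 / 3.631×10^-2 = 1630 μatm

pCO2 = 1630 μatm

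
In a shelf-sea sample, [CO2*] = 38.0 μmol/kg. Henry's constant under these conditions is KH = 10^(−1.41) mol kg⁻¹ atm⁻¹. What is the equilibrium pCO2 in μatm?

KH = 10^(−1.41) = 3.890×10^-2 mol kg⁻¹ atm⁻¹
pCO2 = [CO2*]/KH = 38.0×10^-6 / 3.890×10^-2 = 9.77×10^-4 atm = 977 μatm

pCO2 = 977 μatm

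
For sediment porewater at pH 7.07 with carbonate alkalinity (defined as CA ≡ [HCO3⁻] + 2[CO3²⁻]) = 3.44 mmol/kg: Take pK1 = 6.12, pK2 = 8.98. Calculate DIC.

DIC = 3.78 mmol/kg

CA = [HCO3⁻] + 2[CO3²⁻] = (α₁ + 2α₂)·DIC
At pH 7.07: [H⁺]/K1 = 10^-0.95 = 0.11220, K2/[H⁺] = 10^-1.91 = 0.012303
α₁ = 1/(1 + 0.11220 + 0.012303) = 1/1.1245 = 0.8893; α₂ = α₁·K2/[H⁺] = 0.01094
α₁ + 2α₂ = 0.9112
DIC = CA / (α₁ + 2α₂) = 3.44 / 0.9112 = 3.78 mmol/kg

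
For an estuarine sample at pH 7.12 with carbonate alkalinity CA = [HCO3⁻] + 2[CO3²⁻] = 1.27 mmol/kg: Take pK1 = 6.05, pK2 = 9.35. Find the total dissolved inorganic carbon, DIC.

CA = [HCO3⁻] + 2[CO3²⁻] = (α₁ + 2α₂)·DIC
At pH 7.12: [H⁺]/K1 = 10^-1.07 = 0.085114, K2/[H⁺] = 10^-2.23 = 0.0058884
α₁ = 1/(1 + 0.085114 + 0.0058884) = 1/1.0910 = 0.9166; α₂ = α₁·K2/[H⁺] = 0.005397
α₁ + 2α₂ = 0.9274
DIC = CA / (α₁ + 2α₂) = 1.27 / 0.9274 = 1.37 mmol/kg

DIC = 1.37 mmol/kg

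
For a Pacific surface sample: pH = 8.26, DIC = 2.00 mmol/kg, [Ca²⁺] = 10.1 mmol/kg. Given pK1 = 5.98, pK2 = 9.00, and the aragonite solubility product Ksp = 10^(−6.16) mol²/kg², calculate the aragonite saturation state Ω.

Ω = 4.48

α₂ = 1 / (1 + [H⁺]/K2 + [H⁺]²/(K1K2)) = 1 / (1 + 10^+0.74 + 10^-1.54)
   = 1 / (1 + 5.4954 + 0.028840) = 1/6.5242 = 0.1533
[CO3²⁻] = α₂ × DIC = 0.1533 × 2.00 = 0.3065 mmol/kg
Ksp = 10^(−6.16) = 6.918×10^-7
Ω = [Ca²⁺][CO3²⁻]/Ksp = (10.1×10^-3)(3.065×10^-4) / 6.918×10^-7 = 4.48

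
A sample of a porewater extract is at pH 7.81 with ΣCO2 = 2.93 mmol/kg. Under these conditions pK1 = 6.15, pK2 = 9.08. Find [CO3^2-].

[CO3²⁻] = 0.146 mmol/kg

α₂ = 1 / (1 + [H⁺]/K2 + [H⁺]²/(K1K2)) = 1 / (1 + 10^+1.27 + 10^-0.39)
   = 1 / (1 + 18.621 + 0.40738) = 1/20.028 = 0.04993
[CO3²⁻] = α₂ × DIC = 0.04993 × 2.93 = 0.146 mmol/kg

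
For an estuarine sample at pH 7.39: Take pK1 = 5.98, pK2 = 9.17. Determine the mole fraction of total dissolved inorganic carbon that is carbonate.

α₂ = 1 / (1 + [H⁺]/K2 + [H⁺]²/(K1K2)) = 1 / (1 + 10^+1.78 + 10^+0.37)
   = 1 / (1 + 60.256 + 2.3442) = 1/63.600 = 0.01572

α₂ = 0.0157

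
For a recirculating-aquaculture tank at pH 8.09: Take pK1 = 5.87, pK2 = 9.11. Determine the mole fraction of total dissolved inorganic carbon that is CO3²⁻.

α₂ = 1 / (1 + [H⁺]/K2 + [H⁺]²/(K1K2)) = 1 / (1 + 10^+1.02 + 10^-1.20)
   = 1 / (1 + 10.471 + 0.063096) = 1/11.534 = 0.08670

α₂ = 0.0867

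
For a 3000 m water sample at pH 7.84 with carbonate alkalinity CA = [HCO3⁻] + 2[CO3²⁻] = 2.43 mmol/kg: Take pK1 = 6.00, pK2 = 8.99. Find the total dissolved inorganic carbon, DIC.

CA = [HCO3⁻] + 2[CO3²⁻] = (α₁ + 2α₂)·DIC
At pH 7.84: [H⁺]/K1 = 10^-1.84 = 0.014454, K2/[H⁺] = 10^-1.15 = 0.070795
α₁ = 1/(1 + 0.014454 + 0.070795) = 1/1.0852 = 0.9214; α₂ = α₁·K2/[H⁺] = 0.06523
α₁ + 2α₂ = 1.0519
DIC = CA / (α₁ + 2α₂) = 2.43 / 1.0519 = 2.31 mmol/kg

DIC = 2.31 mmol/kg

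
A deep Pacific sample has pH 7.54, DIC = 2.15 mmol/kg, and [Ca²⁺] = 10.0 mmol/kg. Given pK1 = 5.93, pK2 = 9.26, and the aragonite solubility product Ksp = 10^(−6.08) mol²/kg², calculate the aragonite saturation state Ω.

Ω = 0.472

α₂ = 1 / (1 + [H⁺]/K2 + [H⁺]²/(K1K2)) = 1 / (1 + 10^+1.72 + 10^+0.11)
   = 1 / (1 + 52.481 + 1.2882) = 1/54.769 = 0.01826
[CO3²⁻] = α₂ × DIC = 0.01826 × 2.15 = 0.03926 mmol/kg
Ksp = 10^(−6.08) = 8.318×10^-7
Ω = [Ca²⁺][CO3²⁻]/Ksp = (10.0×10^-3)(3.926×10^-5) / 8.318×10^-7 = 0.472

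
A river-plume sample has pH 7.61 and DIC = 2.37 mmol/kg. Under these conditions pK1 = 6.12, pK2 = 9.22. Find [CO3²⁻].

[CO3²⁻] = 0.0550 mmol/kg

α₂ = 1 / (1 + [H⁺]/K2 + [H⁺]²/(K1K2)) = 1 / (1 + 10^+1.61 + 10^+0.12)
   = 1 / (1 + 40.738 + 1.3183) = 1/43.056 = 0.02323
[CO3²⁻] = α₂ × DIC = 0.02323 × 2.37 = 0.0550 mmol/kg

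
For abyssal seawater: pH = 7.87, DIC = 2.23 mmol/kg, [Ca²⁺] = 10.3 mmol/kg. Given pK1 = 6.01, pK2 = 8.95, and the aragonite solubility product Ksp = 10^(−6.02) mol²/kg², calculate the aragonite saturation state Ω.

α₂ = 1 / (1 + [H⁺]/K2 + [H⁺]²/(K1K2)) = 1 / (1 + 10^+1.08 + 10^-0.78)
   = 1 / (1 + 12.023 + 0.16596) = 1/13.189 = 0.07582
[CO3²⁻] = α₂ × DIC = 0.07582 × 2.23 = 0.1691 mmol/kg
Ksp = 10^(−6.02) = 9.550×10^-7
Ω = [Ca²⁺][CO3²⁻]/Ksp = (10.3×10^-3)(1.691×10^-4) / 9.550×10^-7 = 1.82

Ω = 1.82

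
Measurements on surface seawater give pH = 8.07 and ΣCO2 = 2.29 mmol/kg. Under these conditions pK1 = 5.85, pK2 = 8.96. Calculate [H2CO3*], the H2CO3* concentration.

α₀ = 1 / (1 + K1/[H⁺] + K1K2/[H⁺]²) = 1 / (1 + 10^+2.22 + 10^+1.33)
   = 1 / (1 + 165.96 + 21.380) = 1/188.34 = 0.005310
[CO2*] = α₀ × DIC = 0.005310 × 2.29 = 0.0122 mmol/kg = 12.2 μmol/kg

[CO2*] = 12.2 μmol/kg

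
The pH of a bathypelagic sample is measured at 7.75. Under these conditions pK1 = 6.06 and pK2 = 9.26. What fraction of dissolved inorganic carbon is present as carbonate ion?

α₂ = 1 / (1 + [H⁺]/K2 + [H⁺]²/(K1K2)) = 1 / (1 + 10^+1.51 + 10^-0.18)
   = 1 / (1 + 32.359 + 0.66069) = 1/34.020 = 0.02939

α₂ = 0.0294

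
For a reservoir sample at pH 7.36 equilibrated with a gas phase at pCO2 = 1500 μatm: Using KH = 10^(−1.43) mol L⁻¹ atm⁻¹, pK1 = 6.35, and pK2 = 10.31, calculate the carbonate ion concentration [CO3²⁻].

[CO3²⁻] = 0.640 μmol/L

[CO2*] = KH · pCO2 = 10^(−1.43) × 1500×10^-6 = 5.573×10^-5 mol/L
α₀ = 1/(1 + K1/[H⁺] + K1K2/[H⁺]²) = 1/(1 + 10^+1.01 + 10^-1.94) = 0.08893
DIC = [CO2*]/α₀ = 5.573×10^-5 / 0.08893 = 0.6267 mmol/L
[CO3²⁻] = α₂·DIC; α₂ = 0.001021, so [CO3²⁻] = 0.001021 × 0.6267 = 0.000640 mmol/L = 0.640 μmol/L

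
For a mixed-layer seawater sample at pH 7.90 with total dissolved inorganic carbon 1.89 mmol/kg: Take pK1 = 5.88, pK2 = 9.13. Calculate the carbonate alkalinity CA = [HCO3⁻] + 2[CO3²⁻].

CA = [HCO3⁻] + 2[CO3²⁻] = (α₁ + 2α₂)·DIC
At pH 7.90: [H⁺]/K1 = 10^-2.02 = 0.0095499, K2/[H⁺] = 10^-1.23 = 0.058884
α₁ = 1/(1 + 0.0095499 + 0.058884) = 1/1.0684 = 0.9359; α₂ = α₁·K2/[H⁺] = 0.05511
α₁ + 2α₂ = 1.0462
CA = 1.0462 × 1.89 = 1.98 mmol/kg

CA = 1.98 mmol/kg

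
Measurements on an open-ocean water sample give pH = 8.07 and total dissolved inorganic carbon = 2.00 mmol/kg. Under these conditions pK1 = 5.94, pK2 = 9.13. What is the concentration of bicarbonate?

α₁ = 1 / (1 + [H⁺]/K1 + K2/[H⁺]) = 1 / (1 + 10^-2.13 + 10^-1.06)
   = 1 / (1 + 0.0074131 + 0.087096) = 1/1.0945 = 0.9137
[HCO3⁻] = α₁ × DIC = 0.9137 × 2.00 = 1.83 mmol/kg

[HCO3⁻] = 1.83 mmol/kg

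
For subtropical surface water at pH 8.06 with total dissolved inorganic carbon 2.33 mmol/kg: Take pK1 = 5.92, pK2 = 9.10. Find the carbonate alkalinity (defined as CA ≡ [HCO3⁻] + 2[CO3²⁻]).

CA = 2.51 mmol/kg

CA = [HCO3⁻] + 2[CO3²⁻] = (α₁ + 2α₂)·DIC
At pH 8.06: [H⁺]/K1 = 10^-2.14 = 0.0072444, K2/[H⁺] = 10^-1.04 = 0.091201
α₁ = 1/(1 + 0.0072444 + 0.091201) = 1/1.0984 = 0.9104; α₂ = α₁·K2/[H⁺] = 0.08303
α₁ + 2α₂ = 1.0764
CA = 1.0764 × 2.33 = 2.51 mmol/kg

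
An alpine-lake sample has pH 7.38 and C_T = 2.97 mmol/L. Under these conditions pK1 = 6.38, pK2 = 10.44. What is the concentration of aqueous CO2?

α₀ = 1 / (1 + K1/[H⁺] + K1K2/[H⁺]²) = 1 / (1 + 10^+1.00 + 10^-2.06)
   = 1 / (1 + 10.000 + 0.0087096) = 1/11.009 = 0.09084
[CO2*] = α₀ × DIC = 0.09084 × 2.97 = 0.270 mmol/L

[CO2*] = 0.270 mmol/L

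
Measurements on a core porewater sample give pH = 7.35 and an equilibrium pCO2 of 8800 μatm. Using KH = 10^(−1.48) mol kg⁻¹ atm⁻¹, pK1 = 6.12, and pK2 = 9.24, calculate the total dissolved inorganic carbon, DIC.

DIC = 5.30 mmol/kg

[CO2*] = KH · pCO2 = 10^(−1.48) × 8800×10^-6 = 2.914×10^-4 mol/kg
α₀ = 1/(1 + K1/[H⁺] + K1K2/[H⁺]²) = 1/(1 + 10^+1.23 + 10^-0.66) = 0.05494
DIC = [CO2*]/α₀ = 2.914×10^-4 / 0.05494 = 5.30 mmol/kg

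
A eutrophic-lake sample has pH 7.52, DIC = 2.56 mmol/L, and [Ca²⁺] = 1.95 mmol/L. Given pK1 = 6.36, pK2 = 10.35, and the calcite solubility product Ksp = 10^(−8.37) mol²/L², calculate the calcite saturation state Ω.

α₂ = 1 / (1 + [H⁺]/K2 + [H⁺]²/(K1K2)) = 1 / (1 + 10^+2.83 + 10^+1.67)
   = 1 / (1 + 676.08 + 46.774) = 1/723.86 = 0.001381
[CO3²⁻] = α₂ × DIC = 0.001381 × 2.56 = 0.003537 mmol/L = 3.537 μmol/L
Ksp = 10^(−8.37) = 4.266×10^-9
Ω = [Ca²⁺][CO3²⁻]/Ksp = (1.95×10^-3)(3.537×10^-6) / 4.266×10^-9 = 1.62

Ω = 1.62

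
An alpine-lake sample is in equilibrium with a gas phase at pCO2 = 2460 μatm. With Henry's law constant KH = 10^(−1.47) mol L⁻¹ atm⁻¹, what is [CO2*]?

KH = 10^(−1.47) = 3.388×10^-2 mol L⁻¹ atm⁻¹
[CO2*] = KH · pCO2 = 3.388×10^-2 × 2460×10^-6 atm = 8.34×10^-5 mol/L

[CO2*] = 83.4 μmol/L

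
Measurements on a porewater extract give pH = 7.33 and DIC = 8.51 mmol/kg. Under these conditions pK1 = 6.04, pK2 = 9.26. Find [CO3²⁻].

α₂ = 1 / (1 + [H⁺]/K2 + [H⁺]²/(K1K2)) = 1 / (1 + 10^+1.93 + 10^+0.64)
   = 1 / (1 + 85.114 + 4.3652) = 1/90.479 = 0.01105
[CO3²⁻] = α₂ × DIC = 0.01105 × 8.51 = 0.0941 mmol/kg

[CO3²⁻] = 0.0941 mmol/kg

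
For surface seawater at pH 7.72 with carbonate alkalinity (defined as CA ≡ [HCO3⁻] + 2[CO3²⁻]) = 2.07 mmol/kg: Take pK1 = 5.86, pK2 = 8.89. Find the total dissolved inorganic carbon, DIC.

CA = [HCO3⁻] + 2[CO3²⁻] = (α₁ + 2α₂)·DIC
At pH 7.72: [H⁺]/K1 = 10^-1.86 = 0.013804, K2/[H⁺] = 10^-1.17 = 0.067608
α₁ = 1/(1 + 0.013804 + 0.067608) = 1/1.0814 = 0.9247; α₂ = α₁·K2/[H⁺] = 0.06252
α₁ + 2α₂ = 1.0498
DIC = CA / (α₁ + 2α₂) = 2.07 / 1.0498 = 1.97 mmol/kg

DIC = 1.97 mmol/kg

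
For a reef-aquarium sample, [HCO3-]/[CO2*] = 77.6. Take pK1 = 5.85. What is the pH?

pH = 7.74

From K1 = [H⁺][HCO3-]/[CO2*]:  pH = pK1 + log₁₀([HCO3-]/[CO2*])
log₁₀(77.6) = +1.890
pH = 5.85 + (+1.890) = 7.74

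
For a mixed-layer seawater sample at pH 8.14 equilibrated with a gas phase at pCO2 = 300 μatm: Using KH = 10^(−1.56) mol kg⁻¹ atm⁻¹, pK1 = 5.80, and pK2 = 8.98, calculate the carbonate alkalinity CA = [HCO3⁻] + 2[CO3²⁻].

[CO2*] = KH · pCO2 = 10^(−1.56) × 300×10^-6 = 8.263×10^-6 mol/kg
α₀ = 1/(1 + K1/[H⁺] + K1K2/[H⁺]²) = 1/(1 + 10^+2.34 + 10^+1.50) = 0.003978
DIC = [CO2*]/α₀ = 8.263×10^-6 / 0.003978 = 2.077 mmol/kg
CA = (α₁ + 2α₂)·DIC = (0.8702 + 2×0.1258) × 2.077 = 2.33 mmol/kg

CA = 2.33 mmol/kg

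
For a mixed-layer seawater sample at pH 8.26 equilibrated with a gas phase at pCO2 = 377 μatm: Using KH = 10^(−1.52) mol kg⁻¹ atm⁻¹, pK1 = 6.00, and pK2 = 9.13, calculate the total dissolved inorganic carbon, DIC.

[CO2*] = KH · pCO2 = 10^(−1.52) × 377×10^-6 = 1.139×10^-5 mol/kg
α₀ = 1/(1 + K1/[H⁺] + K1K2/[H⁺]²) = 1/(1 + 10^+2.26 + 10^+1.39) = 0.004819
DIC = [CO2*]/α₀ = 1.139×10^-5 / 0.004819 = 2.36 mmol/kg

DIC = 2.36 mmol/kg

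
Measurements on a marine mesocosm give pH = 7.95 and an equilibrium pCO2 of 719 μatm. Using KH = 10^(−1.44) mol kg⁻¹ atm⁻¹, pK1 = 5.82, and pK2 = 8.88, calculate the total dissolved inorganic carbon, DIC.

[CO2*] = KH · pCO2 = 10^(−1.44) × 719×10^-6 = 2.611×10^-5 mol/kg
α₀ = 1/(1 + K1/[H⁺] + K1K2/[H⁺]²) = 1/(1 + 10^+2.13 + 10^+1.20) = 0.006590
DIC = [CO2*]/α₀ = 2.611×10^-5 / 0.006590 = 3.96 mmol/kg

DIC = 3.96 mmol/kg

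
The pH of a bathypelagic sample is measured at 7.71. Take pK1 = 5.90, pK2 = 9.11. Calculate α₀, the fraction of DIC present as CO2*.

α₀ = 0.0147

α₀ = 1 / (1 + K1/[H⁺] + K1K2/[H⁺]²) = 1 / (1 + 10^+1.81 + 10^+0.41)
   = 1 / (1 + 64.565 + 2.5704) = 1/68.136 = 0.01468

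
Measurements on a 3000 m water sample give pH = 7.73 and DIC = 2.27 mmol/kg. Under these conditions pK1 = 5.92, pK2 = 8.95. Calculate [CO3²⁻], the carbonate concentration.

[CO3²⁻] = 0.127 mmol/kg

α₂ = 1 / (1 + [H⁺]/K2 + [H⁺]²/(K1K2)) = 1 / (1 + 10^+1.22 + 10^-0.59)
   = 1 / (1 + 16.596 + 0.25704) = 1/17.853 = 0.05601
[CO3²⁻] = α₂ × DIC = 0.05601 × 2.27 = 0.127 mmol/kg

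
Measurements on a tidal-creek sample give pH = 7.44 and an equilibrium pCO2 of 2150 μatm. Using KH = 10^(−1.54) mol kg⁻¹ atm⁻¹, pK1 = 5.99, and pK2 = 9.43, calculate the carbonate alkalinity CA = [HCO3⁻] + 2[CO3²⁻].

[CO2*] = KH · pCO2 = 10^(−1.54) × 2150×10^-6 = 6.201×10^-5 mol/kg
α₀ = 1/(1 + K1/[H⁺] + K1K2/[H⁺]²) = 1/(1 + 10^+1.45 + 10^-0.54) = 0.03393
DIC = [CO2*]/α₀ = 6.201×10^-5 / 0.03393 = 1.827 mmol/kg
CA = (α₁ + 2α₂)·DIC = (0.9563 + 2×0.009786) × 1.827 = 1.78 mmol/kg

CA = 1.78 mmol/kg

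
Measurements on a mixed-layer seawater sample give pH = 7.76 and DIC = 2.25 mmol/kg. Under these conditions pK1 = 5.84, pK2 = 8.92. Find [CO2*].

[CO2*] = 0.0250 mmol/kg

α₀ = 1 / (1 + K1/[H⁺] + K1K2/[H⁺]²) = 1 / (1 + 10^+1.92 + 10^+0.76)
   = 1 / (1 + 83.176 + 5.7544) = 1/89.931 = 0.01112
[CO2*] = α₀ × DIC = 0.01112 × 2.25 = 0.0250 mmol/kg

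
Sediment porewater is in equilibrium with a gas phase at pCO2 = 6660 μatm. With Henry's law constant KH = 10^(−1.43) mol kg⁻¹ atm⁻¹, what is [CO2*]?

KH = 10^(−1.43) = 3.715×10^-2 mol kg⁻¹ atm⁻¹
[CO2*] = KH · pCO2 = 3.715×10^-2 × 6660×10^-6 atm = 2.47×10^-4 mol/kg

[CO2*] = 247 μmol/kg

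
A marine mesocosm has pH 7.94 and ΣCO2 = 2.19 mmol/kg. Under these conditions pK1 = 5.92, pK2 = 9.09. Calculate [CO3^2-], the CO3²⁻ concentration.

[CO3²⁻] = 0.144 mmol/kg

α₂ = 1 / (1 + [H⁺]/K2 + [H⁺]²/(K1K2)) = 1 / (1 + 10^+1.15 + 10^-0.87)
   = 1 / (1 + 14.125 + 0.13490) = 1/15.260 = 0.06553
[CO3²⁻] = α₂ × DIC = 0.06553 × 2.19 = 0.144 mmol/kg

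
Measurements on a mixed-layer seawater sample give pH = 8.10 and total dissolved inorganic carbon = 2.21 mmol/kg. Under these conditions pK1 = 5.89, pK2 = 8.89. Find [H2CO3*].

[CO2*] = 11.7 μmol/kg

α₀ = 1 / (1 + K1/[H⁺] + K1K2/[H⁺]²) = 1 / (1 + 10^+2.21 + 10^+1.42)
   = 1 / (1 + 162.18 + 26.303) = 1/189.48 = 0.005277
[CO2*] = α₀ × DIC = 0.005277 × 2.21 = 0.0117 mmol/kg = 11.7 μmol/kg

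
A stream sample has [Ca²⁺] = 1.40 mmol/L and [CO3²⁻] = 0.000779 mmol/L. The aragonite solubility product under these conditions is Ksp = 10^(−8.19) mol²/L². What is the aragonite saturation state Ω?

Ksp = 10^(−8.19) = 6.457×10^-9
Ω = [Ca²⁺][CO3²⁻]/Ksp = (1.40×10^-3)(0.000779×10^-3) / 6.457×10^-9 = 0.169

Ω = 0.169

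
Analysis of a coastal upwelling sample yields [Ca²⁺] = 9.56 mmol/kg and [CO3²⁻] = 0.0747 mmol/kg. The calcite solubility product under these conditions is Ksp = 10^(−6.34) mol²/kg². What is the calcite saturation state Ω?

Ksp = 10^(−6.34) = 4.571×10^-7
Ω = [Ca²⁺][CO3²⁻]/Ksp = (9.56×10^-3)(0.0747×10^-3) / 4.571×10^-7 = 1.56

Ω = 1.56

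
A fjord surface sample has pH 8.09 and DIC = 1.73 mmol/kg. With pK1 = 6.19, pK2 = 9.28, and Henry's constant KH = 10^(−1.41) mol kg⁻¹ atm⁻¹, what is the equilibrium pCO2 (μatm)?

α₀ = 1 / (1 + K1/[H⁺] + K1K2/[H⁺]²) = 1 / (1 + 10^+1.90 + 10^+0.71)
   = 1 / (1 + 79.433 + 5.1286) = 1/85.561 = 0.01169
[CO2*] = α₀ × DIC = 0.01169 × 1.73 = 0.02022 mmol/kg
pCO2 = [CO2*]/KH = 2.022×10^-5 / 3.890×10^-2 = 520 μatm

pCO2 = 520 μatm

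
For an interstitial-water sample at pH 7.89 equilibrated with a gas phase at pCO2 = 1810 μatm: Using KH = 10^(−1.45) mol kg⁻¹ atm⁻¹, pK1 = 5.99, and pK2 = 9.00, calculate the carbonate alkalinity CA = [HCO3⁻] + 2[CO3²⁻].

[CO2*] = KH · pCO2 = 10^(−1.45) × 1810×10^-6 = 6.422×10^-5 mol/kg
α₀ = 1/(1 + K1/[H⁺] + K1K2/[H⁺]²) = 1/(1 + 10^+1.90 + 10^+0.79) = 0.01155
DIC = [CO2*]/α₀ = 6.422×10^-5 / 0.01155 = 5.561 mmol/kg
CA = (α₁ + 2α₂)·DIC = (0.9173 + 2×0.07120) × 5.561 = 5.89 mmol/kg

CA = 5.89 mmol/kg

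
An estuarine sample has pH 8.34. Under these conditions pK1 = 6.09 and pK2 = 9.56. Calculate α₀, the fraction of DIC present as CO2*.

α₀ = 1 / (1 + K1/[H⁺] + K1K2/[H⁺]²) = 1 / (1 + 10^+2.25 + 10^+1.03)
   = 1 / (1 + 177.83 + 10.715) = 1/189.54 = 0.005276

α₀ = 0.00528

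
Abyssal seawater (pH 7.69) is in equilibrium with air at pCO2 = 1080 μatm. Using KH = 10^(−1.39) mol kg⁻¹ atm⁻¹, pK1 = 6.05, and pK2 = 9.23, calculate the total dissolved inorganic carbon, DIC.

[CO2*] = KH · pCO2 = 10^(−1.39) × 1080×10^-6 = 4.400×10^-5 mol/kg
α₀ = 1/(1 + K1/[H⁺] + K1K2/[H⁺]²) = 1/(1 + 10^+1.64 + 10^+0.10) = 0.02178
DIC = [CO2*]/α₀ = 4.400×10^-5 / 0.02178 = 2.02 mmol/kg

DIC = 2.02 mmol/kg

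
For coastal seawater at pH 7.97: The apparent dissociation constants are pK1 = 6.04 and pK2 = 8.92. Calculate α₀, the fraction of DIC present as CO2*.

α₀ = 1 / (1 + K1/[H⁺] + K1K2/[H⁺]²) = 1 / (1 + 10^+1.93 + 10^+0.98)
   = 1 / (1 + 85.114 + 9.5499) = 1/95.664 = 0.01045

α₀ = 0.0105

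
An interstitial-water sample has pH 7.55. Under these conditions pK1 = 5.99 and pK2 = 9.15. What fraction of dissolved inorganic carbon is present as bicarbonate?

α₁ = 0.950

α₁ = 1 / (1 + [H⁺]/K1 + K2/[H⁺]) = 1 / (1 + 10^-1.56 + 10^-1.60)
   = 1 / (1 + 0.027542 + 0.025119) = 1/1.0527 = 0.9500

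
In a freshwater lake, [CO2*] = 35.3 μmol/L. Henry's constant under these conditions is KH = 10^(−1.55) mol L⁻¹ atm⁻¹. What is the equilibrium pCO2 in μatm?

pCO2 = 1250 μatm

KH = 10^(−1.55) = 2.818×10^-2 mol L⁻¹ atm⁻¹
pCO2 = [CO2*]/KH = 35.3×10^-6 / 2.818×10^-2 = 1.25×10^-3 atm = 1250 μatm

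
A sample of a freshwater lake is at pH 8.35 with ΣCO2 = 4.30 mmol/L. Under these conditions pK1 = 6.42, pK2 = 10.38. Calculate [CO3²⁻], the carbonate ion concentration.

α₂ = 1 / (1 + [H⁺]/K2 + [H⁺]²/(K1K2)) = 1 / (1 + 10^+2.03 + 10^+0.10)
   = 1 / (1 + 107.15 + 1.2589) = 1/109.41 = 0.009140
[CO3²⁻] = α₂ × DIC = 0.009140 × 4.30 = 0.0393 mmol/L

[CO3²⁻] = 0.0393 mmol/L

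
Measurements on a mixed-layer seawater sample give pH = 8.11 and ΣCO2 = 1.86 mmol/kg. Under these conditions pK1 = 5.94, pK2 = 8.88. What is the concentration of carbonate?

α₂ = 1 / (1 + [H⁺]/K2 + [H⁺]²/(K1K2)) = 1 / (1 + 10^+0.77 + 10^-1.40)
   = 1 / (1 + 5.8884 + 0.039811) = 1/6.9282 = 0.1443
[CO3²⁻] = α₂ × DIC = 0.1443 × 1.86 = 0.268 mmol/kg

[CO3²⁻] = 0.268 mmol/kg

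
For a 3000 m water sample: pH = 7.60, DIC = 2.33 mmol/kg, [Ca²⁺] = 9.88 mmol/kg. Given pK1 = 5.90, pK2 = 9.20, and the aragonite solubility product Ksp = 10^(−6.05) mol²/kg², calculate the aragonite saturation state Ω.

α₂ = 1 / (1 + [H⁺]/K2 + [H⁺]²/(K1K2)) = 1 / (1 + 10^+1.60 + 10^-0.10)
   = 1 / (1 + 39.811 + 0.79433) = 1/41.605 = 0.02404
[CO3²⁻] = α₂ × DIC = 0.02404 × 2.33 = 0.05600 mmol/kg
Ksp = 10^(−6.05) = 8.913×10^-7
Ω = [Ca²⁺][CO3²⁻]/Ksp = (9.88×10^-3)(5.600×10^-5) / 8.913×10^-7 = 0.621

Ω = 0.621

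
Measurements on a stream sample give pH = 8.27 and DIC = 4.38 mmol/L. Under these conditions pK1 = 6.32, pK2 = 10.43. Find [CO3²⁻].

α₂ = 1 / (1 + [H⁺]/K2 + [H⁺]²/(K1K2)) = 1 / (1 + 10^+2.16 + 10^+0.21)
   = 1 / (1 + 144.54 + 1.6218) = 1/147.17 = 0.006795
[CO3²⁻] = α₂ × DIC = 0.006795 × 4.38 = 0.0298 mmol/L

[CO3²⁻] = 0.0298 mmol/L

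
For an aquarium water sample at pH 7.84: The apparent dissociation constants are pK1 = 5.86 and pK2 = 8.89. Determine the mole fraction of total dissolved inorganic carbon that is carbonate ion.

α₂ = 1 / (1 + [H⁺]/K2 + [H⁺]²/(K1K2)) = 1 / (1 + 10^+1.05 + 10^-0.93)
   = 1 / (1 + 11.220 + 0.11749) = 1/12.338 = 0.08105

α₂ = 0.0811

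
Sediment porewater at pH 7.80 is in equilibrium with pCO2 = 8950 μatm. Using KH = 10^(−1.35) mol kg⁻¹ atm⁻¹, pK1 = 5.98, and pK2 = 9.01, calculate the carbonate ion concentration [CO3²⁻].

[CO3²⁻] = 1.63 mmol/kg

[CO2*] = KH · pCO2 = 10^(−1.35) × 8950×10^-6 = 3.998×10^-4 mol/kg
α₀ = 1/(1 + K1/[H⁺] + K1K2/[H⁺]²) = 1/(1 + 10^+1.82 + 10^+0.61) = 0.01406
DIC = [CO2*]/α₀ = 3.998×10^-4 / 0.01406 = 28.44 mmol/kg
[CO3²⁻] = α₂·DIC; α₂ = 0.05726, so [CO3²⁻] = 0.05726 × 28.44 = 1.63 mmol/kg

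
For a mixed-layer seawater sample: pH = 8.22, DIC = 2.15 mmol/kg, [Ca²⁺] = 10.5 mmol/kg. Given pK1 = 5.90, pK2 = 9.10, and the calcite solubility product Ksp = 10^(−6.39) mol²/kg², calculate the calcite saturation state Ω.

Ω = 6.43

α₂ = 1 / (1 + [H⁺]/K2 + [H⁺]²/(K1K2)) = 1 / (1 + 10^+0.88 + 10^-1.44)
   = 1 / (1 + 7.5858 + 0.036308) = 1/8.6221 = 0.1160
[CO3²⁻] = α₂ × DIC = 0.1160 × 2.15 = 0.2494 mmol/kg
Ksp = 10^(−6.39) = 4.074×10^-7
Ω = [Ca²⁺][CO3²⁻]/Ksp = (10.5×10^-3)(2.494×10^-4) / 4.074×10^-7 = 6.43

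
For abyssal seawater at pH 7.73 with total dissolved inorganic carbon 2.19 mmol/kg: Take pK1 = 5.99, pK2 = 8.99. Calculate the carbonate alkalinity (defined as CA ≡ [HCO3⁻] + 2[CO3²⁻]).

CA = 2.27 mmol/kg

CA = [HCO3⁻] + 2[CO3²⁻] = (α₁ + 2α₂)·DIC
At pH 7.73: [H⁺]/K1 = 10^-1.74 = 0.018197, K2/[H⁺] = 10^-1.26 = 0.054954
α₁ = 1/(1 + 0.018197 + 0.054954) = 1/1.0732 = 0.9318; α₂ = α₁·K2/[H⁺] = 0.05121
α₁ + 2α₂ = 1.0343
CA = 1.0343 × 2.19 = 2.27 mmol/kg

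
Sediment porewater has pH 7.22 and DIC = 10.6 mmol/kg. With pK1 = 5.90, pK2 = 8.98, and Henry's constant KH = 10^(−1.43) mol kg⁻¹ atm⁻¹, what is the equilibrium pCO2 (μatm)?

pCO2 = 1.28×10^4 μatm

α₀ = 1 / (1 + K1/[H⁺] + K1K2/[H⁺]²) = 1 / (1 + 10^+1.32 + 10^-0.44)
   = 1 / (1 + 20.893 + 0.36308) = 1/22.256 = 0.04493
[CO2*] = α₀ × DIC = 0.04493 × 10.6 = 0.4763 mmol/kg
pCO2 = [CO2*]/KH = 4.763×10^-4 / 3.715×10^-2 = 1.28×10^4 μatm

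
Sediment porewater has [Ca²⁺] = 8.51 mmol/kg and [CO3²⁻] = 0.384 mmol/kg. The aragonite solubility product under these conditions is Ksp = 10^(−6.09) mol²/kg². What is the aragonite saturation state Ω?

Ksp = 10^(−6.09) = 8.128×10^-7
Ω = [Ca²⁺][CO3²⁻]/Ksp = (8.51×10^-3)(0.384×10^-3) / 8.128×10^-7 = 4.02

Ω = 4.02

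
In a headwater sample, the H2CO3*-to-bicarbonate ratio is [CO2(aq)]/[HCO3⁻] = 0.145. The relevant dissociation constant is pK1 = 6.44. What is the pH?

pH = 7.28

From K1 = [H⁺][HCO3⁻]/[CO2(aq)]:  pH = pK1 − log₁₀([CO2(aq)]/[HCO3⁻])
log₁₀(0.145) = -0.839
pH = 6.44 − (-0.839) = 7.28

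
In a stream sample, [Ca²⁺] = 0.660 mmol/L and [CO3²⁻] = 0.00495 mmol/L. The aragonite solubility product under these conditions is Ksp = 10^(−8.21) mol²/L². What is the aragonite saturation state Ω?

Ksp = 10^(−8.21) = 6.166×10^-9
Ω = [Ca²⁺][CO3²⁻]/Ksp = (0.660×10^-3)(0.00495×10^-3) / 6.166×10^-9 = 0.530

Ω = 0.530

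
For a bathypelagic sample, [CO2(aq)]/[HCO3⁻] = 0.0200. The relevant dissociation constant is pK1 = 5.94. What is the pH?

pH = 7.64

From K1 = [H⁺][HCO3⁻]/[CO2(aq)]:  pH = pK1 − log₁₀([CO2(aq)]/[HCO3⁻])
log₁₀(0.0200) = -1.699
pH = 5.94 − (-1.699) = 7.64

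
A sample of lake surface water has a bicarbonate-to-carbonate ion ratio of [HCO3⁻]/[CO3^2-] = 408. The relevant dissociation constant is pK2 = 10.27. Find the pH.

pH = 7.66

From K2 = [H⁺][CO3^2-]/[HCO3⁻]:  pH = pK2 − log₁₀([HCO3⁻]/[CO3^2-])
log₁₀(408) = +2.611
pH = 10.27 − (+2.611) = 7.66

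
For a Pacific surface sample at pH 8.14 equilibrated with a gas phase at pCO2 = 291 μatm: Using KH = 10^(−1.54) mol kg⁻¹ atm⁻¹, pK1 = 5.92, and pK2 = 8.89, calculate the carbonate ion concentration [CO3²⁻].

[CO3²⁻] = 0.248 mmol/kg

[CO2*] = KH · pCO2 = 10^(−1.54) × 291×10^-6 = 8.393×10^-6 mol/kg
α₀ = 1/(1 + K1/[H⁺] + K1K2/[H⁺]²) = 1/(1 + 10^+2.22 + 10^+1.47) = 0.005090
DIC = [CO2*]/α₀ = 8.393×10^-6 / 0.005090 = 1.649 mmol/kg
[CO3²⁻] = α₂·DIC; α₂ = 0.1502, so [CO3²⁻] = 0.1502 × 1.649 = 0.248 mmol/kg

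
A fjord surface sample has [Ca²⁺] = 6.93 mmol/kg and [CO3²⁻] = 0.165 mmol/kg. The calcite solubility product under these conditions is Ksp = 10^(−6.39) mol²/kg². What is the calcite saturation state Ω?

Ksp = 10^(−6.39) = 4.074×10^-7
Ω = [Ca²⁺][CO3²⁻]/Ksp = (6.93×10^-3)(0.165×10^-3) / 4.074×10^-7 = 2.81

Ω = 2.81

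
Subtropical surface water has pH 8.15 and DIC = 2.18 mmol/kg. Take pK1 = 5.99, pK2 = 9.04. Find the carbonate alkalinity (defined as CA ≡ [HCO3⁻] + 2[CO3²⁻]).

CA = 2.41 mmol/kg

CA = [HCO3⁻] + 2[CO3²⁻] = (α₁ + 2α₂)·DIC
At pH 8.15: [H⁺]/K1 = 10^-2.16 = 0.0069183, K2/[H⁺] = 10^-0.89 = 0.12882
α₁ = 1/(1 + 0.0069183 + 0.12882) = 1/1.1357 = 0.8805; α₂ = α₁·K2/[H⁺] = 0.1134
α₁ + 2α₂ = 1.1073
CA = 1.1073 × 2.18 = 2.41 mmol/kg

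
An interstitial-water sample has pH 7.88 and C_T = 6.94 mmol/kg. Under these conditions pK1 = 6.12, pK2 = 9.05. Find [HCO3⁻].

α₁ = 1 / (1 + [H⁺]/K1 + K2/[H⁺]) = 1 / (1 + 10^-1.76 + 10^-1.17)
   = 1 / (1 + 0.017378 + 0.067608) = 1/1.0850 = 0.9217
[HCO3⁻] = α₁ × DIC = 0.9217 × 6.94 = 6.40 mmol/kg

[HCO3⁻] = 6.40 mmol/kg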